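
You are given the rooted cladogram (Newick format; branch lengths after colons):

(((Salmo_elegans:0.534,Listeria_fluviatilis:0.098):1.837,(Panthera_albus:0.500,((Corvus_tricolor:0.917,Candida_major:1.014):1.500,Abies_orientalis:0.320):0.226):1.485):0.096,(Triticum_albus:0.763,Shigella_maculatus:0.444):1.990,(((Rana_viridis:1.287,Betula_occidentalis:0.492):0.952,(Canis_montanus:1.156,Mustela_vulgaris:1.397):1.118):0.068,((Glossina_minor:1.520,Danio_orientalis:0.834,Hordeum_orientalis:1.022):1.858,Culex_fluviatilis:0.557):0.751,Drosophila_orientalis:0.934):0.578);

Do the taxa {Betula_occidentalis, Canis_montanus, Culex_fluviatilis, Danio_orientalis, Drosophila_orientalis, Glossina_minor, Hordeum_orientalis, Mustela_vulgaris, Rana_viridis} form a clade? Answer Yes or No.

The most recent common ancestor of these taxa subtends (((Rana_viridis,Betula_occidentalis),(Canis_montanus,Mustela_vulgaris)),((Glossina_minor,Danio_orientalis,Hordeum_orientalis),Culex_fluviatilis),Drosophila_orientalis).
That clade has exactly 9 tips — every listed taxon and nothing else — so the group is monophyletic.

Yes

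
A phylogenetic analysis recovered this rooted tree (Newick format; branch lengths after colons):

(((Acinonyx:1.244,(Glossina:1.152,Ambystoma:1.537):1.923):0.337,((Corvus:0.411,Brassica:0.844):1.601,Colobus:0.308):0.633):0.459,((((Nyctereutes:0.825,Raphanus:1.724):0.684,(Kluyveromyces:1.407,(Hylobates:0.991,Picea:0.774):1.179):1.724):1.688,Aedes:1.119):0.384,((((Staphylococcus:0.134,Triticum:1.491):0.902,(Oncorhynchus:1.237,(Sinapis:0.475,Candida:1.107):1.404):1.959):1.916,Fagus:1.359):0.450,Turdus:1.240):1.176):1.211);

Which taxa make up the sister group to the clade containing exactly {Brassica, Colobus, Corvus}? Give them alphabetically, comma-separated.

Acinonyx, Ambystoma, Glossina

The clade containing exactly {Brassica, Colobus, Corvus} attaches to the tree at the node subtending ((Acinonyx,(Glossina,Ambystoma)),((Corvus,Brassica),Colobus)).
The other lineage descending from that same node — the sister group — is (Acinonyx,(Glossina,Ambystoma)); its 3 tips in alphabetical order are the answer.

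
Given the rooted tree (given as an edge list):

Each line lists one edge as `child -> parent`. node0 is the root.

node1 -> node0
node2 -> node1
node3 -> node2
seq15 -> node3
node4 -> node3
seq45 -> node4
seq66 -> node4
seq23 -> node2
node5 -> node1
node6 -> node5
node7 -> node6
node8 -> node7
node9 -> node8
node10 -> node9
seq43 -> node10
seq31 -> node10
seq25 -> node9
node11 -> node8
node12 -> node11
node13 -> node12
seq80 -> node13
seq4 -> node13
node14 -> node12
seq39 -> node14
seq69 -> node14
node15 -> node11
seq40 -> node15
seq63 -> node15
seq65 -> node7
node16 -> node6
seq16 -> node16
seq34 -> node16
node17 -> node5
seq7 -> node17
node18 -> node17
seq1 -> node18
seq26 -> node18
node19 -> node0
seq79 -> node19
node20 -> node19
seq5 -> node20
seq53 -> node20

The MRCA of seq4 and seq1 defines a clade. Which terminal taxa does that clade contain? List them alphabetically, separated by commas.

Tracing seq4: it sits inside (seq80,seq4).
Tracing seq1: it sits inside (seq1,seq26).
The smallest clade enclosing both is ((((((seq43,seq31),seq25),(((seq80,seq4),(seq39,seq69)),(seq40,seq63))),seq65),(seq16,seq34)),(seq7,(seq1,seq26))); the answer is its 15 terminal taxa in alphabetical order.

seq1, seq16, seq25, seq26, seq31, seq34, seq39, seq4, seq40, seq43, seq63, seq65, seq69, seq7, seq80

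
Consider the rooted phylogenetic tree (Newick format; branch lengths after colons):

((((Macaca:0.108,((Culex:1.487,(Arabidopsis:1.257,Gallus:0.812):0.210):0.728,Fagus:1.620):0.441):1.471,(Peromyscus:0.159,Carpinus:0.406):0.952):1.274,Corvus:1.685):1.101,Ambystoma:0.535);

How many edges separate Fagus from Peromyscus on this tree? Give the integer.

5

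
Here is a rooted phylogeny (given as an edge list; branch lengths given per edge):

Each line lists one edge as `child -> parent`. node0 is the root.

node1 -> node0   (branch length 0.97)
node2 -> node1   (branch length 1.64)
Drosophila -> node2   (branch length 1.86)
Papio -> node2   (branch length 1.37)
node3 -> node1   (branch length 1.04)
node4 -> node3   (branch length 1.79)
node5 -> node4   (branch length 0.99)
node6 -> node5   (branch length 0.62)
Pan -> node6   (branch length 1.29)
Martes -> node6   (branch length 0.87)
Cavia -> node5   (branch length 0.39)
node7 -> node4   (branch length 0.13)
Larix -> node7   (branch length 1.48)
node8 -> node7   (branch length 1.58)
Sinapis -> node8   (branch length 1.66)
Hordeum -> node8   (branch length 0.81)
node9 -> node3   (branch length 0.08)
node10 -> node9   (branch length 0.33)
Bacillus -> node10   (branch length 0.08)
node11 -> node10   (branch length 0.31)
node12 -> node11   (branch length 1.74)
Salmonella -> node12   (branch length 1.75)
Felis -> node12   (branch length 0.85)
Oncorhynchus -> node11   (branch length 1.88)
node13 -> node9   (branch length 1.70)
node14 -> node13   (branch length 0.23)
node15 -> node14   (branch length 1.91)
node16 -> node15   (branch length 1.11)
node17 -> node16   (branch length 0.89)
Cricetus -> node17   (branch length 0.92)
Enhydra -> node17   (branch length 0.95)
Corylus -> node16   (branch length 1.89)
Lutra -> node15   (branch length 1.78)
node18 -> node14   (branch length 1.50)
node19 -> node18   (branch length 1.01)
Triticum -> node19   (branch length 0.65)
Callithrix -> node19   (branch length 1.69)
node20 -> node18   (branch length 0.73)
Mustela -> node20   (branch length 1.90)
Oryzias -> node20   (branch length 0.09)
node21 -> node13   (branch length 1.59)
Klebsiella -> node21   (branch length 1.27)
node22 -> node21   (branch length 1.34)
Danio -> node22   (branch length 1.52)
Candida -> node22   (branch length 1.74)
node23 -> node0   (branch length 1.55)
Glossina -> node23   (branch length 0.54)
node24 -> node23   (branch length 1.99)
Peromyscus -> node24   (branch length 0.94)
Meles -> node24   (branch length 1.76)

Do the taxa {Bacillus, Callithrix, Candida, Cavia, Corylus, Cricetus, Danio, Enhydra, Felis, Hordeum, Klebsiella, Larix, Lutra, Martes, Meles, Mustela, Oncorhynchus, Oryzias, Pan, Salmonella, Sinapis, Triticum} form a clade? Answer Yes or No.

No

The MRCA of the listed taxa is the root, so the smallest clade containing them is the whole tree.
That clade also contains Drosophila, Glossina, Papio, Peromyscus, which are not in the proposed group, so the group is not monophyletic.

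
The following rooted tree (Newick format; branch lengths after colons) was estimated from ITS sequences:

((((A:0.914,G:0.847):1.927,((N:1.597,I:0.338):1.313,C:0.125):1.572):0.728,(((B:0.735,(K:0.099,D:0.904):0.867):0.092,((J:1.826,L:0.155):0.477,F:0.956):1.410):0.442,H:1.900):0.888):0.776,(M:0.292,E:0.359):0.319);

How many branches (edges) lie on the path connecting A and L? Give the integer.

The MRCA of A and L is the node subtending (((A,G),((N,I),C)),(((B,(K,D)),((J,L),F)),H)).
From A up to that node: 3 branches. From L up to the same node: 5 branches. Total: 3 + 5 = 8.

8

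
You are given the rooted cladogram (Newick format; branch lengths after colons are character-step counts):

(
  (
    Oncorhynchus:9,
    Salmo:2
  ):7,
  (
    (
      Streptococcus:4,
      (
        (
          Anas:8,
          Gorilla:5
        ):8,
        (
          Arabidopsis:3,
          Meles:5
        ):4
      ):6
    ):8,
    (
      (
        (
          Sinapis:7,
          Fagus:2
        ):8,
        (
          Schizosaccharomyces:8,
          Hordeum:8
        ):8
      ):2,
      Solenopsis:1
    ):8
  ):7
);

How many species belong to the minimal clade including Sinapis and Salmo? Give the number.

The MRCA of Sinapis and Salmo is the root, so the clade is the entire tree.
That clade contains 12 terminal taxa: Anas, Arabidopsis, Fagus, Gorilla, Hordeum, Meles, Oncorhynchus, Salmo, Schizosaccharomyces, Sinapis, Solenopsis, Streptococcus.

12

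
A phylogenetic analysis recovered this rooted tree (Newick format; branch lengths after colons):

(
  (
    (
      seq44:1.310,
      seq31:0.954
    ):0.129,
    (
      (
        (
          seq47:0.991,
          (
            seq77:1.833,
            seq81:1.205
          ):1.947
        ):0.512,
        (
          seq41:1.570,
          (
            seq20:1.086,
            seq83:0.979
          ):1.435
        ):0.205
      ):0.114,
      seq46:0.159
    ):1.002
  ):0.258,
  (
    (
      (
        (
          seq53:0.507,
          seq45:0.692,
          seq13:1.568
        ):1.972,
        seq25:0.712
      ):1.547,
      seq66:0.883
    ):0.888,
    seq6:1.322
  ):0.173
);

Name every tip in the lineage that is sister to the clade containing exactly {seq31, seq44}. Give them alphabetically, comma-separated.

seq20, seq41, seq46, seq47, seq77, seq81, seq83

The clade containing exactly {seq31, seq44} attaches to the tree at the node subtending ((seq44,seq31),(((seq47,(seq77,seq81)),(seq41,(seq20,seq83))),seq46)).
The other lineage descending from that same node — the sister group — is (((seq47,(seq77,seq81)),(seq41,(seq20,seq83))),seq46); its 7 tips in alphabetical order are the answer.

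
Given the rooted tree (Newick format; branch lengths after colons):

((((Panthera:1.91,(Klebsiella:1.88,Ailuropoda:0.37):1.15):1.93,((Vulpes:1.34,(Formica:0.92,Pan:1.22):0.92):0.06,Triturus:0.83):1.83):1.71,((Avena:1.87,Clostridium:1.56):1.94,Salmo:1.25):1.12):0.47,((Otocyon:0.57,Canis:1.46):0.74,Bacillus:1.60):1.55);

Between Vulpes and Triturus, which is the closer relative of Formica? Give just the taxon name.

The MRCA of Formica and Vulpes subtends (Vulpes,(Formica,Pan)) (3 taxa).
The MRCA of Formica and Triturus subtends ((Vulpes,(Formica,Pan)),Triturus) (4 taxa).
The first is nested inside the second, so Formica shares a more recent common ancestor with Vulpes.

Vulpes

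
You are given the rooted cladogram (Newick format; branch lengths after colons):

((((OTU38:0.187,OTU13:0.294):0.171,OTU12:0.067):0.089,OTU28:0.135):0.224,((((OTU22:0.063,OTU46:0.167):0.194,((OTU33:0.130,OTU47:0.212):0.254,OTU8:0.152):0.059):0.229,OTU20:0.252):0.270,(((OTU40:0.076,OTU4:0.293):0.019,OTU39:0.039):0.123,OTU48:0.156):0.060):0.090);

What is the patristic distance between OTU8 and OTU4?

1.205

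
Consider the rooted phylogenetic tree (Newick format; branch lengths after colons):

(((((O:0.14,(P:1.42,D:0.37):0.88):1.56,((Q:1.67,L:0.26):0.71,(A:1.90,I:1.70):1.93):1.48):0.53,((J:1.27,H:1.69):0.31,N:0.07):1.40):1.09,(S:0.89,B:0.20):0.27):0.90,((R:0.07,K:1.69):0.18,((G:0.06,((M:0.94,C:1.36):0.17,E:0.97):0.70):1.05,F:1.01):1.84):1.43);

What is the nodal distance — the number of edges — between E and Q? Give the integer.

11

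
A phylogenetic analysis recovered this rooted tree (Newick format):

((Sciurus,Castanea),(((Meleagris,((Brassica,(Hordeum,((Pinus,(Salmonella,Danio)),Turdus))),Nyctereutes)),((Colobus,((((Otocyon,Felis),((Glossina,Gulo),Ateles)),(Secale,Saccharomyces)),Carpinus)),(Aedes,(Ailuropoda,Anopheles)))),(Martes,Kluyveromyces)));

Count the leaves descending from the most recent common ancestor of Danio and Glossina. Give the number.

The MRCA of Danio and Glossina is the node subtending ((Meleagris,((Brassica,(Hordeum,((Pinus,(Salmonella,Danio)),Turdus))),Nyctereutes)),((Colobus,((((Otocyon,Felis),((Glossina,Gulo),Ateles)),(Secale,Saccharomyces)),Carpinus)),(Aedes,(Ailuropoda,Anopheles)))).
That clade contains 20 terminal taxa: Aedes, Ailuropoda, Anopheles, Ateles, Brassica, Carpinus, Colobus, Danio, Felis, Glossina, Gulo, Hordeum, Meleagris, Nyctereutes, Otocyon, Pinus, Saccharomyces, Salmonella, Secale, Turdus.

20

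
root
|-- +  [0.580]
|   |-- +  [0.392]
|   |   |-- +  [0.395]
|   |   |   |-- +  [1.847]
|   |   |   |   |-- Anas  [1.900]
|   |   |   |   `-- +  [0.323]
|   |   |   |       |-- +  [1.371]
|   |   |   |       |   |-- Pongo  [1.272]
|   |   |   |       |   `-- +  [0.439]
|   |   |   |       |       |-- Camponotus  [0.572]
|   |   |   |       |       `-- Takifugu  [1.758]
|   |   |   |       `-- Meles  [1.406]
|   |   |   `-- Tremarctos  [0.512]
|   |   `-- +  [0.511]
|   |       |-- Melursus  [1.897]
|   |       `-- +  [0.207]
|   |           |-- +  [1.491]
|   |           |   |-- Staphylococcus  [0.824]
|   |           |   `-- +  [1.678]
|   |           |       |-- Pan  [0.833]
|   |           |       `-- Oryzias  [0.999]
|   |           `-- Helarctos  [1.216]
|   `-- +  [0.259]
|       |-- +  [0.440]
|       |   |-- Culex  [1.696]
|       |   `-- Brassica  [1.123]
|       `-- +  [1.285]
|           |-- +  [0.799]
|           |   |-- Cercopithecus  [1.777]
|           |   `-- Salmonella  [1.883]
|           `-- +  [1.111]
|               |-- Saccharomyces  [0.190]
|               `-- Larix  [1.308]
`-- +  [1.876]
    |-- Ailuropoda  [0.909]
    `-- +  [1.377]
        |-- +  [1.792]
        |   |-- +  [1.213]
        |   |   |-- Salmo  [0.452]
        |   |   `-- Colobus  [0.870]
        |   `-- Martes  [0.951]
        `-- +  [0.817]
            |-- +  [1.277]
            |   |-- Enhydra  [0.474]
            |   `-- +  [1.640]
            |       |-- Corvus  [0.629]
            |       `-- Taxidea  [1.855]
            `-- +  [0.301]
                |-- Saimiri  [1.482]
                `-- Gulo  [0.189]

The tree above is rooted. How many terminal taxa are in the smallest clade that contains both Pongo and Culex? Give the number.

17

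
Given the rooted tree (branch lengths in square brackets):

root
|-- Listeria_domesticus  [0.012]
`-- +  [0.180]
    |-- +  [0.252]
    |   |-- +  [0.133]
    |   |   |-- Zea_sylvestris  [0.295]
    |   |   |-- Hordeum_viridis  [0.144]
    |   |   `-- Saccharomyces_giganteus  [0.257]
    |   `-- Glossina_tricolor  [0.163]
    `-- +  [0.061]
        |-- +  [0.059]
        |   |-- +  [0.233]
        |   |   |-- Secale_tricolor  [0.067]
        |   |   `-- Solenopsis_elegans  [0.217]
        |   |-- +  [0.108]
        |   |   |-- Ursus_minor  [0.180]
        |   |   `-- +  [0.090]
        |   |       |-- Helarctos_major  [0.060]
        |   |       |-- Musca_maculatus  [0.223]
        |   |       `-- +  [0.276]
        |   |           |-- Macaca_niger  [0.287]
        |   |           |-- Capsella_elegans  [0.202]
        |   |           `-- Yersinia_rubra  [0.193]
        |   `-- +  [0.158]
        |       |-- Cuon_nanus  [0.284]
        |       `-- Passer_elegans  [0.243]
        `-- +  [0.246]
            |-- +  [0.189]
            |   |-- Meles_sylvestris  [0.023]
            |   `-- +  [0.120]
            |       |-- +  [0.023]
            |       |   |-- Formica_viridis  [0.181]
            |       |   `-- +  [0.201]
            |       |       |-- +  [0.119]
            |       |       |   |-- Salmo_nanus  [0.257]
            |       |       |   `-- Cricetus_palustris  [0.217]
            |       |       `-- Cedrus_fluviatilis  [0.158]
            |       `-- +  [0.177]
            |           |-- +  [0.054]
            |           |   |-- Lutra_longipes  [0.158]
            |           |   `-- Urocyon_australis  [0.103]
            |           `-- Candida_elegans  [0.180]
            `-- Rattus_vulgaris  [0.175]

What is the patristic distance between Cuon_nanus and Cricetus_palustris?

1.616

The path runs Cuon_nanus → … → MRCA → … → Cricetus_palustris; the MRCA is the node subtending (((Secale_tricolor,Solenopsis_elegans),(Ursus_minor,(Helarctos_major,Musca_maculatus,(Macaca_niger,Capsella_elegans,Yersinia_rubra))),(Cuon_nanus,Passer_elegans)),((Meles_sylvestris,((Formica_viridis,((Salmo_nanus,Cricetus_palustris),Cedrus_fluviatilis)),((Lutra_longipes,Urocyon_australis),Candida_elegans))),Rattus_vulgaris)).
Branch lengths along that path: 0.284 + 0.158 + 0.059 + 0.246 + 0.189 + 0.120 + 0.023 + 0.201 + 0.119 + 0.217 = 1.616.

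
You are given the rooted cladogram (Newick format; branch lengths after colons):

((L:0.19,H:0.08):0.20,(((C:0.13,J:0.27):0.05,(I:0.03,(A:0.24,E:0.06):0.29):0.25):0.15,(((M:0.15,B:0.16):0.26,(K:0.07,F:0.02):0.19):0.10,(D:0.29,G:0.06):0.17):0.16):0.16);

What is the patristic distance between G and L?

0.94

The path runs G → … → MRCA → … → L; the MRCA is the root of the tree.
Branch lengths along that path: 0.06 + 0.17 + 0.16 + 0.16 + 0.20 + 0.19 = 0.94.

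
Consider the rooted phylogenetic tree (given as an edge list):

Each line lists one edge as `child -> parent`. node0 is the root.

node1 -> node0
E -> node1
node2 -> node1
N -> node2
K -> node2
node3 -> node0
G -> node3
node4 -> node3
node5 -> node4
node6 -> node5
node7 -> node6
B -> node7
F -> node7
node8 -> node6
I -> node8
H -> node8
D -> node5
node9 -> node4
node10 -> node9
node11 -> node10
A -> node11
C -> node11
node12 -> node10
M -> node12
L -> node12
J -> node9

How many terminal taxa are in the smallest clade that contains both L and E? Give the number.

The MRCA of L and E is the root, so the clade is the entire tree.
That clade contains 14 terminal taxa: A, B, C, D, E, F, G, H, I, J, K, L, M, N.

14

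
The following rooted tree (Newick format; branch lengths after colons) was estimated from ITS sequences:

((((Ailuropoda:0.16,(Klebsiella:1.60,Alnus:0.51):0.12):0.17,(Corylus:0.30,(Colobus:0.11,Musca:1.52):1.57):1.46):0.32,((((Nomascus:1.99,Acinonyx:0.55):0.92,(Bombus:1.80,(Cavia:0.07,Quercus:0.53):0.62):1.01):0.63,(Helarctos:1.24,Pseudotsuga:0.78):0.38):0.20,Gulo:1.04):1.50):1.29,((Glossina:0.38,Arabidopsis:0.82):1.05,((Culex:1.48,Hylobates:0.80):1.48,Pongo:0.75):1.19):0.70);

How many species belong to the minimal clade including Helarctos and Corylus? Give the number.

14

The MRCA of Helarctos and Corylus is the node subtending (((Ailuropoda,(Klebsiella,Alnus)),(Corylus,(Colobus,Musca))),((((Nomascus,Acinonyx),(Bombus,(Cavia,Quercus))),(Helarctos,Pseudotsuga)),Gulo)).
That clade contains 14 terminal taxa: Acinonyx, Ailuropoda, Alnus, Bombus, Cavia, Colobus, Corylus, Gulo, Helarctos, Klebsiella, Musca, Nomascus, Pseudotsuga, Quercus.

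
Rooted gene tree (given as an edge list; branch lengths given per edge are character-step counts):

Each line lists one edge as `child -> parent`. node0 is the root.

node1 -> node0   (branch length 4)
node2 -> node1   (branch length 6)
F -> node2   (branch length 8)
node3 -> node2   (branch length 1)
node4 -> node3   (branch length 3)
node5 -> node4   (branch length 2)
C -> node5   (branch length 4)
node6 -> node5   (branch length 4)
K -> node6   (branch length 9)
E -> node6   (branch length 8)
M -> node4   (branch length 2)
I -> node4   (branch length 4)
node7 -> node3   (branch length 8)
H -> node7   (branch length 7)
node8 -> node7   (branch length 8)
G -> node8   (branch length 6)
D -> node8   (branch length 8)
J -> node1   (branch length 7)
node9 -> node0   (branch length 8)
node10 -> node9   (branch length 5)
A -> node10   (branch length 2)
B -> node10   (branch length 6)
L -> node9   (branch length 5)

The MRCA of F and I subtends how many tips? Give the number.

9

The MRCA of F and I is the node subtending (F,(((C,(K,E)),M,I),(H,(G,D)))).
That clade contains 9 terminal taxa: C, D, E, F, G, H, I, K, M.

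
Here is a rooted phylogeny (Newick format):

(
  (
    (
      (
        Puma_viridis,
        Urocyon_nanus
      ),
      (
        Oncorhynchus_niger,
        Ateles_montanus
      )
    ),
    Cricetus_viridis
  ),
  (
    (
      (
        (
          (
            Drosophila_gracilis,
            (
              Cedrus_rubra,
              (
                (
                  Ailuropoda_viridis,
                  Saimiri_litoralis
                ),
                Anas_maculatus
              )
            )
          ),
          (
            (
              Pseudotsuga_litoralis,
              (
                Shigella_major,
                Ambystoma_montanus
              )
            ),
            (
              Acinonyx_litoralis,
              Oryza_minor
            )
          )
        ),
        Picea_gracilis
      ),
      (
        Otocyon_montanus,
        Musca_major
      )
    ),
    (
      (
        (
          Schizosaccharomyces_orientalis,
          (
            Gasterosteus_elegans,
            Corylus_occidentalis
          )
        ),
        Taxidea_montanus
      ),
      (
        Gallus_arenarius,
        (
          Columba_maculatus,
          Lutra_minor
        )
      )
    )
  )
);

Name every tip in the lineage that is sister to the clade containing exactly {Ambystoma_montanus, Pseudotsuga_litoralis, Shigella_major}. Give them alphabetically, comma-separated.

The clade containing exactly {Ambystoma_montanus, Pseudotsuga_litoralis, Shigella_major} attaches to the tree at the node subtending ((Pseudotsuga_litoralis,(Shigella_major,Ambystoma_montanus)),(Acinonyx_litoralis,Oryza_minor)).
The other lineage descending from that same node — the sister group — is (Acinonyx_litoralis,Oryza_minor); its 2 tips in alphabetical order are the answer.

Acinonyx_litoralis, Oryza_minor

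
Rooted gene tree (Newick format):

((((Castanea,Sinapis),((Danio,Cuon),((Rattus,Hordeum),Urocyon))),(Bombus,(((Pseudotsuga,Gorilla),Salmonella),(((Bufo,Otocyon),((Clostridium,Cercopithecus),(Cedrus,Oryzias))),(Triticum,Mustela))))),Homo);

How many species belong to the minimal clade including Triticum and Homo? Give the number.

20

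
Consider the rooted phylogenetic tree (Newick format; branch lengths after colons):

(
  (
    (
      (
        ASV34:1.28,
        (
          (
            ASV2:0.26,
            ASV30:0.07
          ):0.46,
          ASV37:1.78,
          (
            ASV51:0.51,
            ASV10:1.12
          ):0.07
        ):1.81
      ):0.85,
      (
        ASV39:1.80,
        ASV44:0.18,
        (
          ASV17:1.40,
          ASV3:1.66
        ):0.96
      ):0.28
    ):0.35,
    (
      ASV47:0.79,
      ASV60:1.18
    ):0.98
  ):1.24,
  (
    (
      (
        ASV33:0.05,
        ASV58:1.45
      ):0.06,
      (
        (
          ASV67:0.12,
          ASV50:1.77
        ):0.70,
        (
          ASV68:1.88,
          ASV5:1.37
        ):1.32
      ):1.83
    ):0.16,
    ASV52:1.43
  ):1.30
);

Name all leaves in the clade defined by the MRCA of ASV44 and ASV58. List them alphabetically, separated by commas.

ASV10, ASV17, ASV2, ASV3, ASV30, ASV33, ASV34, ASV37, ASV39, ASV44, ASV47, ASV5, ASV50, ASV51, ASV52, ASV58, ASV60, ASV67, ASV68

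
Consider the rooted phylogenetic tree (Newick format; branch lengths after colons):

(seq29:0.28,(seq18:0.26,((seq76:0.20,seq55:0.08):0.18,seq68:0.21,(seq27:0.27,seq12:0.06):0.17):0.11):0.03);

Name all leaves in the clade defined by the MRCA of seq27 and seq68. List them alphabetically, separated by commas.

Tracing seq27: it sits inside (seq27,seq12).
Tracing seq68: it sits inside ((seq76,seq55),seq68,(seq27,seq12)).
The smallest clade enclosing both is ((seq76,seq55),seq68,(seq27,seq12)); the answer is its 5 terminal taxa in alphabetical order.

seq12, seq27, seq55, seq68, seq76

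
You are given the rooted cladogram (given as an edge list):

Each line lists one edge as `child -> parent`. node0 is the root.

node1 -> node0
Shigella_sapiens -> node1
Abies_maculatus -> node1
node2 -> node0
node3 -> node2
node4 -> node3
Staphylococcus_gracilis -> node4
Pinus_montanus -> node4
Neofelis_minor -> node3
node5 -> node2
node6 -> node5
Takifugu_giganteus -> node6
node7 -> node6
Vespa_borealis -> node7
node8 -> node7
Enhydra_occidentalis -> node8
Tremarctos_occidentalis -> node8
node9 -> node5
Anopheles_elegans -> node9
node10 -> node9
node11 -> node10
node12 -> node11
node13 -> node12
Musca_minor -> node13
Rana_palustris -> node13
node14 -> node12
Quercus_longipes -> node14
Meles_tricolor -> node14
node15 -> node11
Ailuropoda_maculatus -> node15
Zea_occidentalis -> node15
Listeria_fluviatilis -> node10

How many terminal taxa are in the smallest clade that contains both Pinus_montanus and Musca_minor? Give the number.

The MRCA of Pinus_montanus and Musca_minor is the node subtending (((Staphylococcus_gracilis,Pinus_montanus),Neofelis_minor),((Takifugu_giganteus,(Vespa_borealis,(Enhydra_occidentalis,Tremarctos_occidentalis))),(Anopheles_elegans,((((Musca_minor,Rana_palustris),(Quercus_longipes,Meles_tricolor)),(Ailuropoda_maculatus,Zea_occidentalis)),Listeria_fluviatilis)))).
That clade contains 15 terminal taxa: Ailuropoda_maculatus, Anopheles_elegans, Enhydra_occidentalis, Listeria_fluviatilis, Meles_tricolor, Musca_minor, Neofelis_minor, Pinus_montanus, Quercus_longipes, Rana_palustris, Staphylococcus_gracilis, Takifugu_giganteus, Tremarctos_occidentalis, Vespa_borealis, Zea_occidentalis.

15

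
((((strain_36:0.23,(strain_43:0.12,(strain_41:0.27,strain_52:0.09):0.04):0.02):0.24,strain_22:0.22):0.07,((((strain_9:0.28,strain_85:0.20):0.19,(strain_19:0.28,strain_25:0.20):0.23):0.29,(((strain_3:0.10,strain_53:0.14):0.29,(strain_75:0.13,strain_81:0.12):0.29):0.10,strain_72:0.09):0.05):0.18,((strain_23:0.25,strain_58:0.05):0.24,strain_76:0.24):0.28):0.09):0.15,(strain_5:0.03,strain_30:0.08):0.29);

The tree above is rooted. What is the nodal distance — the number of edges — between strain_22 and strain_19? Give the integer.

7

The MRCA of strain_22 and strain_19 is the node subtending (((strain_36,(strain_43,(strain_41,strain_52))),strain_22),((((strain_9,strain_85),(strain_19,strain_25)),(((strain_3,strain_53),(strain_75,strain_81)),strain_72)),((strain_23,strain_58),strain_76))).
From strain_22 up to that node: 2 branches. From strain_19 up to the same node: 5 branches. Total: 2 + 5 = 7.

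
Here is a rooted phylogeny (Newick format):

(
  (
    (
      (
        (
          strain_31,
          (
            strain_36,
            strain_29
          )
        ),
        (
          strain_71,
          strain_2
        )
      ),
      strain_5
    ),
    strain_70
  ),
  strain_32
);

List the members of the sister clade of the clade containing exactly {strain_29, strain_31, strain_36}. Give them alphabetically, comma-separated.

The clade containing exactly {strain_29, strain_31, strain_36} attaches to the tree at the node subtending ((strain_31,(strain_36,strain_29)),(strain_71,strain_2)).
The other lineage descending from that same node — the sister group — is (strain_71,strain_2); its 2 tips in alphabetical order are the answer.

strain_2, strain_71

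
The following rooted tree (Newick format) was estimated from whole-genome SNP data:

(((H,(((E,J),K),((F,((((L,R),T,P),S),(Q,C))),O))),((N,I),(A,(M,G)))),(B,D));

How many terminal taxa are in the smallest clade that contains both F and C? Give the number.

The MRCA of F and C is the node subtending (F,((((L,R),T,P),S),(Q,C))).
That clade contains 8 terminal taxa: C, F, L, P, Q, R, S, T.

8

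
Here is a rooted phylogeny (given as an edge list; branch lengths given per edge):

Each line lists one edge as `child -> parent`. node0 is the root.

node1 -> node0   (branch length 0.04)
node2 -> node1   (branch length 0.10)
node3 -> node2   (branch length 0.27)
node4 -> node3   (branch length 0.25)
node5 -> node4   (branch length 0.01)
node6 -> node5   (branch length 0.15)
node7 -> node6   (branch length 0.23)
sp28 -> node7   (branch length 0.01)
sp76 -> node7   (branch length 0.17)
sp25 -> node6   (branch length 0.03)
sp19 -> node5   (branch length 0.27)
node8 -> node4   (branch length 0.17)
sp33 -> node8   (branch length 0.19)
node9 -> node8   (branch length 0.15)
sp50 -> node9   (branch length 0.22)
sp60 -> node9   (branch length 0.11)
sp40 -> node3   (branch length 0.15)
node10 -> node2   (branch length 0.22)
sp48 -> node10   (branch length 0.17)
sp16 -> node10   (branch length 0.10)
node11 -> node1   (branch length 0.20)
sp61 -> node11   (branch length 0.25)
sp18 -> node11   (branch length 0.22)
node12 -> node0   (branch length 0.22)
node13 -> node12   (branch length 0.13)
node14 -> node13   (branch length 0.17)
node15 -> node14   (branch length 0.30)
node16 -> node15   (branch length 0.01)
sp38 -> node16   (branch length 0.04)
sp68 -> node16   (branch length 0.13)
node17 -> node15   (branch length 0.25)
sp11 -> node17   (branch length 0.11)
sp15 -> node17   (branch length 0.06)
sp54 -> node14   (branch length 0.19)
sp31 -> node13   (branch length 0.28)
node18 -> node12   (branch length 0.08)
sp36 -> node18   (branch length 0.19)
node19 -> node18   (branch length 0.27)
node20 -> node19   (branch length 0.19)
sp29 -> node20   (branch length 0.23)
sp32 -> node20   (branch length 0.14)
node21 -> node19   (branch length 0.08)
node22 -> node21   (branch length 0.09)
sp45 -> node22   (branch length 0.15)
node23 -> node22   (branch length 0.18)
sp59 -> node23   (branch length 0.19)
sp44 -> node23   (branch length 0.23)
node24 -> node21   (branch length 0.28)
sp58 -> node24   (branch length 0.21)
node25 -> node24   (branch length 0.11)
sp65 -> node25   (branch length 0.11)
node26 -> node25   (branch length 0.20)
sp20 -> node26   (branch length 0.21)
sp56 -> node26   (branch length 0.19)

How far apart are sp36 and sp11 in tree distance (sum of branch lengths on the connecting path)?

The path runs sp36 → … → MRCA → … → sp11; the MRCA is the node subtending (((((sp38,sp68),(sp11,sp15)),sp54),sp31),(sp36,((sp29,sp32),((sp45,(sp59,sp44)),(sp58,(sp65,(sp20,sp56))))))).
Branch lengths along that path: 0.19 + 0.08 + 0.13 + 0.17 + 0.30 + 0.25 + 0.11 = 1.23.

1.23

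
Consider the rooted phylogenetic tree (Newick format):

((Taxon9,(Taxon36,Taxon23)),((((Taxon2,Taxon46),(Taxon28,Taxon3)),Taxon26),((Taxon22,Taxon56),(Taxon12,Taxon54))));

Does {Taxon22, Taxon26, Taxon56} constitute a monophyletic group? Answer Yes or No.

The MRCA of the listed taxa subtends ((((Taxon2,Taxon46),(Taxon28,Taxon3)),Taxon26),((Taxon22,Taxon56),(Taxon12,Taxon54))).
That clade also contains Taxon12, Taxon2, Taxon28, Taxon3, Taxon46, Taxon54, which are not in the proposed group, so the group is not monophyletic.

No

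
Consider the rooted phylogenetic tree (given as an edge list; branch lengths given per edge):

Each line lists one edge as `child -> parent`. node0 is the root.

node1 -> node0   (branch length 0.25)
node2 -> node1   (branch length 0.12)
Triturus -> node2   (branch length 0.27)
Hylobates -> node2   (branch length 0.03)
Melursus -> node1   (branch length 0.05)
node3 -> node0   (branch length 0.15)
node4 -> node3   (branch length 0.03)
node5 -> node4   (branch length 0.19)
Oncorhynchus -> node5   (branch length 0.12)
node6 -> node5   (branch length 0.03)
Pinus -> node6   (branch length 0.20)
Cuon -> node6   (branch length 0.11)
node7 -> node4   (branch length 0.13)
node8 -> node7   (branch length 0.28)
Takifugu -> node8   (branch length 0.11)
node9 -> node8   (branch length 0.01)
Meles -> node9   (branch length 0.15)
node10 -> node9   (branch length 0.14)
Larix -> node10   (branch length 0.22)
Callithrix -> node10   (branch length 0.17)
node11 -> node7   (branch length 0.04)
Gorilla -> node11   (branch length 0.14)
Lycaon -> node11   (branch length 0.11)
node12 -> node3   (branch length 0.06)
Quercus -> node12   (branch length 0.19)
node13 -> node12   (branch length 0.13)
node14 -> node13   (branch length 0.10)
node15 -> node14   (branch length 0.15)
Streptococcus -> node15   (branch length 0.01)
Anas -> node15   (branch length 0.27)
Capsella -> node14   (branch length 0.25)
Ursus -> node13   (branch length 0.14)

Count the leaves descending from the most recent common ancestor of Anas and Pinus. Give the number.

14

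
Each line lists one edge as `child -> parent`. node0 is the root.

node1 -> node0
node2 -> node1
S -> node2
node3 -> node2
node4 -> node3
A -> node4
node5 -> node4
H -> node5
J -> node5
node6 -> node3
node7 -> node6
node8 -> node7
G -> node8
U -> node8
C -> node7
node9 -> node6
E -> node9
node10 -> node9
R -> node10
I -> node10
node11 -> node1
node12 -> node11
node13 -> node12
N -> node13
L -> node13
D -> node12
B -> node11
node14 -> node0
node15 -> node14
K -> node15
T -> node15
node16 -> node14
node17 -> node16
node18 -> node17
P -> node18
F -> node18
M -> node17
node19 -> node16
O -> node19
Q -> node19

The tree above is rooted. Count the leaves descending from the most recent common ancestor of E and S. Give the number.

The MRCA of E and S is the node subtending (S,((A,(H,J)),(((G,U),C),(E,(R,I))))).
That clade contains 10 terminal taxa: A, C, E, G, H, I, J, R, S, U.

10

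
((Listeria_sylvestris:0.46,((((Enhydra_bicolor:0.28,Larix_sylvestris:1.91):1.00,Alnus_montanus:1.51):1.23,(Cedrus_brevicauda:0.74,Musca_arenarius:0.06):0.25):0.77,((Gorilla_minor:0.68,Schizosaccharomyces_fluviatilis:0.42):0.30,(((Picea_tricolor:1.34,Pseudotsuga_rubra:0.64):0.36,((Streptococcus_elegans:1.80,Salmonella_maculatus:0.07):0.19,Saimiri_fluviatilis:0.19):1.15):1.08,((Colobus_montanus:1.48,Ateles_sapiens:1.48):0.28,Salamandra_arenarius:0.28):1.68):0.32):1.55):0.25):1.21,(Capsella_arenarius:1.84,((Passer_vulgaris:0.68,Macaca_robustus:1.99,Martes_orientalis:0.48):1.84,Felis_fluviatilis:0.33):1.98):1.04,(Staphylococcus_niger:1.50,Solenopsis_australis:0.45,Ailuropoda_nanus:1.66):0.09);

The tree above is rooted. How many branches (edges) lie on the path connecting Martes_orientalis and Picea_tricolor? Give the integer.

The MRCA of Martes_orientalis and Picea_tricolor is the root of the tree.
From Martes_orientalis up to that node: 4 branches. From Picea_tricolor up to the same node: 7 branches. Total: 4 + 7 = 11.

11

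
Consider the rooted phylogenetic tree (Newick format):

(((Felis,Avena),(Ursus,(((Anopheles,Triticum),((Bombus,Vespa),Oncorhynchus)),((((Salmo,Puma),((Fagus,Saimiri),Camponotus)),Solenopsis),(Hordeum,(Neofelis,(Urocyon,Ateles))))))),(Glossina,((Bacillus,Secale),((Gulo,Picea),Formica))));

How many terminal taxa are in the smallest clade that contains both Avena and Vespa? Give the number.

18

The MRCA of Avena and Vespa is the node subtending ((Felis,Avena),(Ursus,(((Anopheles,Triticum),((Bombus,Vespa),Oncorhynchus)),((((Salmo,Puma),((Fagus,Saimiri),Camponotus)),Solenopsis),(Hordeum,(Neofelis,(Urocyon,Ateles))))))).
That clade contains 18 terminal taxa: Anopheles, Ateles, Avena, Bombus, Camponotus, Fagus, Felis, Hordeum, Neofelis, Oncorhynchus, Puma, Saimiri, Salmo, Solenopsis, Triticum, Urocyon, Ursus, Vespa.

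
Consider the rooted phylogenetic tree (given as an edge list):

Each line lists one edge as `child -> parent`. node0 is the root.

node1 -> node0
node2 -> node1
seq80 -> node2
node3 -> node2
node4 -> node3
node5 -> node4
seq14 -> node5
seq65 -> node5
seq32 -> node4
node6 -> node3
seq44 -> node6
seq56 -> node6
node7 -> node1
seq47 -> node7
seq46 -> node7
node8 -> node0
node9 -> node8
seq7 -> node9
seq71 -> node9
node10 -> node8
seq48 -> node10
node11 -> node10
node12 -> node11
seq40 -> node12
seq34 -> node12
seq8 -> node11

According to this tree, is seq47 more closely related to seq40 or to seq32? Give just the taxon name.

The MRCA of seq47 and seq32 subtends ((seq80,(((seq14,seq65),seq32),(seq44,seq56))),(seq47,seq46)) (8 taxa).
The MRCA of seq47 and seq40 is the root, subtending the entire tree (14 taxa).
The first is nested inside the second, so seq47 shares a more recent common ancestor with seq32.

seq32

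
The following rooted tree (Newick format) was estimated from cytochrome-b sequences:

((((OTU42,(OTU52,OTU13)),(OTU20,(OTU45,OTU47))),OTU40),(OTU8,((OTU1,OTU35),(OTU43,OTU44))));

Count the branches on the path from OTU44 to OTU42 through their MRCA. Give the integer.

8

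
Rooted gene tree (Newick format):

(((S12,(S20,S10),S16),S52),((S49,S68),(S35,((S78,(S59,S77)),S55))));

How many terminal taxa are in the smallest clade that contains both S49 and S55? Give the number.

7

The MRCA of S49 and S55 is the node subtending ((S49,S68),(S35,((S78,(S59,S77)),S55))).
That clade contains 7 terminal taxa: S35, S49, S55, S59, S68, S77, S78.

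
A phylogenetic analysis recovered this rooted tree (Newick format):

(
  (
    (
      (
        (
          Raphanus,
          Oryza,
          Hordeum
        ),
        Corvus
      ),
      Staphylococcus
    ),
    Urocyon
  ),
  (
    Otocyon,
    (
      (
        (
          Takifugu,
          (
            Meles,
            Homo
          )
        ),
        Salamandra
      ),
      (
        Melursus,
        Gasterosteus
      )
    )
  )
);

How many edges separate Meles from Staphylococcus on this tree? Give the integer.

9

The MRCA of Meles and Staphylococcus is the root of the tree.
From Meles up to that node: 6 branches. From Staphylococcus up to the same node: 3 branches. Total: 6 + 3 = 9.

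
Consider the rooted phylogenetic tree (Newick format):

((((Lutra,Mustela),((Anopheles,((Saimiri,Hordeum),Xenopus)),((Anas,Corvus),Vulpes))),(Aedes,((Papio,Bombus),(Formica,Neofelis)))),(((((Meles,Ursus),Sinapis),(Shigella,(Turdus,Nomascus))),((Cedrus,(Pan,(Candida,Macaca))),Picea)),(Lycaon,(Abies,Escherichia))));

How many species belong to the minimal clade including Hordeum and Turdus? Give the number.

The MRCA of Hordeum and Turdus is the root, so the clade is the entire tree.
That clade contains 28 terminal taxa: Abies, Aedes, Anas, Anopheles, Bombus, Candida, Cedrus, Corvus, Escherichia, Formica, Hordeum, Lutra, Lycaon, Macaca, Meles, Mustela, Neofelis, Nomascus, Pan, Papio, Picea, Saimiri, Shigella, Sinapis, Turdus, Ursus, Vulpes, Xenopus.

28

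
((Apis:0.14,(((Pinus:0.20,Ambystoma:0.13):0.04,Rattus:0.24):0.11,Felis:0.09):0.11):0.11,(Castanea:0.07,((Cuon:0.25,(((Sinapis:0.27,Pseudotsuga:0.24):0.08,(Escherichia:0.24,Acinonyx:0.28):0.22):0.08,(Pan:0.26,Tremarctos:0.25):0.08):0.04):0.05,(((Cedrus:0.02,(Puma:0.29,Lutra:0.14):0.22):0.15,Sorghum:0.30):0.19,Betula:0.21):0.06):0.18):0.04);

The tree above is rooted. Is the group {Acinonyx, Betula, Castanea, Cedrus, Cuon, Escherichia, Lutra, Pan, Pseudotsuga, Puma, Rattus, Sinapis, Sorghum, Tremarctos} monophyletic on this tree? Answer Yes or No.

The MRCA of the listed taxa is the root, so the smallest clade containing them is the whole tree.
That clade also contains Ambystoma, Apis, Felis, Pinus, which are not in the proposed group, so the group is not monophyletic.

No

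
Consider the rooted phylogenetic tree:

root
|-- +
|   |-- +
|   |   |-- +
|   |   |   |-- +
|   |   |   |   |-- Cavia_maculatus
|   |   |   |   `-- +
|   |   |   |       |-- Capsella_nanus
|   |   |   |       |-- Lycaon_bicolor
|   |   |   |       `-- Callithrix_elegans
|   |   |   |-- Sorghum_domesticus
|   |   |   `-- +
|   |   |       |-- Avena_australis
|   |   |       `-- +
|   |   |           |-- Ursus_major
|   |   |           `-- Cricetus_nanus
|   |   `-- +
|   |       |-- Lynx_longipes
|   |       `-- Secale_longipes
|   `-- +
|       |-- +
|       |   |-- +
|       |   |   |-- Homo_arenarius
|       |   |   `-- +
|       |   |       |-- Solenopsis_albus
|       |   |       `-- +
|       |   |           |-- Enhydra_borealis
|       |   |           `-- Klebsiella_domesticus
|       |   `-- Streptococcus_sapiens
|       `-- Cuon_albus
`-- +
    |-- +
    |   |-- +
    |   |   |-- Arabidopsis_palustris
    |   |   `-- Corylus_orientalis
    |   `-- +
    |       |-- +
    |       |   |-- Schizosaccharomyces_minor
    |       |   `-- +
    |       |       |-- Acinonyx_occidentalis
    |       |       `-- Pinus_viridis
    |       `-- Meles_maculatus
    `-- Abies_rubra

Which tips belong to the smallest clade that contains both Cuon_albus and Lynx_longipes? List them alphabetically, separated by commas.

Avena_australis, Callithrix_elegans, Capsella_nanus, Cavia_maculatus, Cricetus_nanus, Cuon_albus, Enhydra_borealis, Homo_arenarius, Klebsiella_domesticus, Lycaon_bicolor, Lynx_longipes, Secale_longipes, Solenopsis_albus, Sorghum_domesticus, Streptococcus_sapiens, Ursus_major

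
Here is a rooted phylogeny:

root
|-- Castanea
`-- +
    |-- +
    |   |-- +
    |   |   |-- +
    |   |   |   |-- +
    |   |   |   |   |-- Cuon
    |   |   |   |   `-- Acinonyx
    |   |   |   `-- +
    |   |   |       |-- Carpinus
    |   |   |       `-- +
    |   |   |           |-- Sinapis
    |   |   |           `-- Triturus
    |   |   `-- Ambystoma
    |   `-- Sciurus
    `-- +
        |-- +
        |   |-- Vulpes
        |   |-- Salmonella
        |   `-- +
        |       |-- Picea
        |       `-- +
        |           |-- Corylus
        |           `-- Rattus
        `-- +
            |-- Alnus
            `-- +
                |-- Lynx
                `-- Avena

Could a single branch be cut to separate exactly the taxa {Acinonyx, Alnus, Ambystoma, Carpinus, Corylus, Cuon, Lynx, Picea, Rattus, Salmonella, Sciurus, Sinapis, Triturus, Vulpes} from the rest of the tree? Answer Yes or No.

No

The MRCA of the listed taxa subtends (((((Cuon,Acinonyx),(Carpinus,(Sinapis,Triturus))),Ambystoma),Sciurus),((Vulpes,Salmonella,(Picea,(Corylus,Rattus))),(Alnus,(Lynx,Avena)))).
That clade also contains Avena, which is not in the proposed group, so the group is not monophyletic.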